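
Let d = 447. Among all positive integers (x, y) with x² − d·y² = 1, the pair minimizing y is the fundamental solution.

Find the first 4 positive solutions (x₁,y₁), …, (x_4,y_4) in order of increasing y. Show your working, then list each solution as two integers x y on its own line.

148 7
43807 2072
12966724 613305
3838106497 181536208

√447 → a₀=21, period (7,42); ℓ=2 even so k=1
a_0=21:  p_0=21·1+0=21,  q_0=21·0+1=1
a_1=7:  p_1=7·21+1=148,  q_1=7·1+0=7
(x₁, y₁) = (148, 7);  148² − 447·7² = 1 ✓
(x_2, y_2) = (148·148 + 447·7·7, 148·7 + 7·148) = (43807, 2072)
(x_3, y_3) = (148·43807 + 447·7·2072, 148·2072 + 7·43807) = (12966724, 613305)
(x_4, y_4) = (148·12966724 + 447·7·613305, 148·613305 + 7·12966724) = (3838106497, 181536208)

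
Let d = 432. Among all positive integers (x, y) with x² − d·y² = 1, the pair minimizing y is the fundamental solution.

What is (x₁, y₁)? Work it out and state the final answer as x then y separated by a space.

1351 65

[20; 1,3,1,1,1,3,1,40] for √432; ℓ=8 ⇒ convergent index 7
k=0  a_k=20  p_k/q_k = 20/1
…
k=3  a_k=1  p_k/q_k = 104/5
…
k=6  a_k=3  p_k/q_k = 1060/51
k=7  a_k=1  p_k/q_k = 1351/65
→ (1351, 65).  Check: 1351²=1825201, 432·65²=1825200, difference 1.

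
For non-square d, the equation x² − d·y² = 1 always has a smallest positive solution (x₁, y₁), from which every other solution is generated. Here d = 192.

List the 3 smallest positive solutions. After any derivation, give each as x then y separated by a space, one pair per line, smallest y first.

d=192: √d = [13; 1,5,1,26] (ℓ=4, even), read p_3/q_3
k=0  a_k=13  p_k/q_k = 13/1
k=1  a_k=1  p_k/q_k = 14/1
k=2  a_k=5  p_k/q_k = 83/6
k=3  a_k=1  p_k/q_k = 97/7
→ (97, 7).  Check: 97²=9409, 192·7²=9408, difference 1.
(97+7√192)^2 = 18817 + 1358√192
(97+7√192)^3 = 3650401 + 263445√192

97 7
18817 1358
3650401 263445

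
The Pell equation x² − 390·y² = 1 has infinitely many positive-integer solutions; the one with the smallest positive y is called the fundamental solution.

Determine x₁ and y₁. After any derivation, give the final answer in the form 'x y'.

d=390: √d = [19; 1,2,1,38] (ℓ=4, even), read p_3/q_3
step 0: (19, 1)  from 19·(1,0) + (0,1)
step 1: (20, 1)  from 1·(19,1) + (1,0)
step 2: (59, 3)  from 2·(20,1) + (19,1)
step 3: (79, 4)  from 1·(59,3) + (20,1)
→ (79, 4).  Check: 79²=6241, 390·4²=6240, difference 1.

79 4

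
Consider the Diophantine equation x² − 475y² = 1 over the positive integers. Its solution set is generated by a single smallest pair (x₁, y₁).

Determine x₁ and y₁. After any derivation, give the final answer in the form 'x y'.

√475 → a₀=21, period (1,3,1,6,2,6,1,3,1,42); ℓ=10 even so k=9
k=0  a_k=21  p_k/q_k = 21/1
…
k=3  a_k=1  p_k/q_k = 109/5
k=4  a_k=6  p_k/q_k = 741/34
k=5  a_k=2  p_k/q_k = 1591/73
k=6  a_k=6  p_k/q_k = 10287/472
k=7  a_k=1  p_k/q_k = 11878/545
k=8  a_k=3  p_k/q_k = 45921/2107
k=9  a_k=1  p_k/q_k = 57799/2652
→ (57799, 2652).  Check: 57799²=3340724401, 475·2652²=3340724400, difference 1.

57799 2652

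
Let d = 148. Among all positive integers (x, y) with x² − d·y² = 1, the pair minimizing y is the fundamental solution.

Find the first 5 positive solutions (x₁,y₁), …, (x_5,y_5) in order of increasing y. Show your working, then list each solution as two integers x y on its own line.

73 6
10657 876
1555849 127890
227143297 18671064
33161365513 2725847454

[12; 6,24] for √148; ℓ=2 ⇒ convergent index 1
a_0=12:  p_0=12·1+0=12,  q_0=12·0+1=1
a_1=6:  p_1=6·12+1=73,  q_1=6·1+0=6
(x₁, y₁) = (73, 6);  73² − 148·6² = 1 ✓
(73+6√148)^2 = 10657 + 876√148
(73+6√148)^3 = 1555849 + 127890√148
(73+6√148)^4 = 227143297 + 18671064√148
(73+6√148)^5 = 33161365513 + 2725847454√148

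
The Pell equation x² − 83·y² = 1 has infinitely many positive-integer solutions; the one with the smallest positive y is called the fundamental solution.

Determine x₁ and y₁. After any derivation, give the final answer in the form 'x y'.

82 9

√83 = [9; 9,18, …], period ℓ=2 (even) → k=1
i=0: a=9 ⇒ p=9, q=1
i=1: a=9 ⇒ p=82, q=9
→ (82, 9).  Check: 82²=6724, 83·9²=6723, difference 1.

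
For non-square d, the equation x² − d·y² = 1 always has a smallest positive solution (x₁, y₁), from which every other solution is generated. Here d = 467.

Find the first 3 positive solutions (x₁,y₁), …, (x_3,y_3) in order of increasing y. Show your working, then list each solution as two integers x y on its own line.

√467 = [21; 1,1,1,1,3,…,1,1,42, …], period ℓ=14 (even) → k=13
step 0: (21, 1)  from 21·(1,0) + (0,1)
…
step 2: (43, 2)  from 1·(22,1) + (21,1)
step 3: (65, 3)  from 1·(43,2) + (22,1)
…
step 5: (389, 18)  from 3·(108,5) + (65,3)
step 6: (1275, 59)  from 3·(389,18) + (108,5)
step 7: (27164, 1257)  from 21·(1275,59) + (389,18)
step 8: (82767, 3830)  from 3·(27164,1257) + (1275,59)
…
step 12: (991929, 45901)  from 1·(633697,29324) + (358232,16577)
step 13: (1625626, 75225)  from 1·(991929,45901) + (633697,29324)
→ (1625626, 75225).  Check: 1625626²=2642659891876, 467·75225²=2642659891875, difference 1.
n=2: (1625626,75225)∘(1625626,75225) = (1625626·1625626+467·75225·75225, 1625626·75225+75225·1625626) = (5285319783751,244575431700)
n=3: (5285319783751,244575431700)∘(1625626,75225) = (1625626·5285319783751+467·75225·244575431700, 1625626·244575431700+75225·5285319783751) = (17183906517558380626,795176361465413175)

1625626 75225
5285319783751 244575431700
17183906517558380626 795176361465413175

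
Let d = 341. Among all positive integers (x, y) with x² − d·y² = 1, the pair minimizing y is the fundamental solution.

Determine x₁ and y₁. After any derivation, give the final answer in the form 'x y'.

[18; 2,6,1,8,2,…,6,2,36] for √341; ℓ=14 ⇒ convergent index 13
step 0: (18, 1)  from 18·(1,0) + (0,1)
step 1: (37, 2)  from 2·(18,1) + (1,0)
…
step 3: (277, 15)  from 1·(240,13) + (37,2)
…
step 5: (5189, 281)  from 2·(2456,133) + (277,15)
step 6: (7645, 414)  from 1·(5189,281) + (2456,133)
step 7: (20479, 1109)  from 2·(7645,414) + (5189,281)
step 8: (28124, 1523)  from 1·(20479,1109) + (7645,414)
…
step 10: (641940, 34763)  from 8·(76727,4155) + (28124,1523)
step 11: (718667, 38918)  from 1·(641940,34763) + (76727,4155)
step 12: (4953942, 268271)  from 6·(718667,38918) + (641940,34763)
step 13: (10626551, 575460)  from 2·(4953942,268271) + (718667,38918)
→ (10626551, 575460).  Check: 10626551²=112923586155601, 341·575460²=112923586155600, difference 1.

10626551 575460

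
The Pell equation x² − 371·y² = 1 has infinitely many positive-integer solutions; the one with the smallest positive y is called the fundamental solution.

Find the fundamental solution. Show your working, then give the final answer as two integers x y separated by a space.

1695 88

√371 = [19; 3,1,4,1,3,38, …], period ℓ=6 (even) → k=5
a_0=19:  p_0=19·1+0=19,  q_0=19·0+1=1
…
a_2=1:  p_2=1·58+19=77,  q_2=1·3+1=4
…
a_4=1:  p_4=1·366+77=443,  q_4=1·19+4=23
a_5=3:  p_5=3·443+366=1695,  q_5=3·23+19=88
→ (1695, 88).  Check: 1695²=2873025, 371·88²=2873024, difference 1.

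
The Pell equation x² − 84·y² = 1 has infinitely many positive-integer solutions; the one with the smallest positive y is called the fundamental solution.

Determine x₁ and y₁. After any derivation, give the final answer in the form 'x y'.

[9; 6,18] for √84; ℓ=2 ⇒ convergent index 1
step 0: (9, 1)  from 9·(1,0) + (0,1)
step 1: (55, 6)  from 6·(9,1) + (1,0)
fundamental: x₁=55, y₁=6  (since 3025 − 84·36 = 1)

55 6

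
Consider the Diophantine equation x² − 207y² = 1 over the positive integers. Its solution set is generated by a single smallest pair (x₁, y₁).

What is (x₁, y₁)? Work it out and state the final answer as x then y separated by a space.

1151 80

[14; 2,1,1,2,1,1,2,28] for √207; ℓ=8 ⇒ convergent index 7
a_0=14:  p_0=14·1+0=14,  q_0=14·0+1=1
a_1=2:  p_1=2·14+1=29,  q_1=2·1+0=2
…
a_4=2:  p_4=2·72+43=187,  q_4=2·5+3=13
a_5=1:  p_5=1·187+72=259,  q_5=1·13+5=18
a_6=1:  p_6=1·259+187=446,  q_6=1·18+13=31
a_7=2:  p_7=2·446+259=1151,  q_7=2·31+18=80
→ (1151, 80).  Check: 1151²=1324801, 207·80²=1324800, difference 1.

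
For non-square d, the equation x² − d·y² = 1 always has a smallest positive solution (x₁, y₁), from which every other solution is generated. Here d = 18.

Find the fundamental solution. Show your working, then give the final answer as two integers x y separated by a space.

17 4

√18 → a₀=4, period (4,8); ℓ=2 even so k=1
k=0  a_k=4  p_k/q_k = 4/1
k=1  a_k=4  p_k/q_k = 17/4
→ (17, 4).  Check: 17²=289, 18·4²=288, difference 1.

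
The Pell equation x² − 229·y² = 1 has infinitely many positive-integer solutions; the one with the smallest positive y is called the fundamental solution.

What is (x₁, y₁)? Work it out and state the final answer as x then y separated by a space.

5848201 386460

[15; 7,1,1,7,30] for √229; ℓ=5 ⇒ convergent index 9
k=0  a_k=15  p_k/q_k = 15/1
k=1  a_k=7  p_k/q_k = 106/7
k=2  a_k=1  p_k/q_k = 121/8
k=3  a_k=1  p_k/q_k = 227/15
k=4  a_k=7  p_k/q_k = 1710/113
k=5  a_k=30  p_k/q_k = 51527/3405
…
k=7  a_k=1  p_k/q_k = 413926/27353
k=8  a_k=1  p_k/q_k = 776325/51301
k=9  a_k=7  p_k/q_k = 5848201/386460
(x₁, y₁) = (5848201, 386460);  5848201² − 229·386460² = 1 ✓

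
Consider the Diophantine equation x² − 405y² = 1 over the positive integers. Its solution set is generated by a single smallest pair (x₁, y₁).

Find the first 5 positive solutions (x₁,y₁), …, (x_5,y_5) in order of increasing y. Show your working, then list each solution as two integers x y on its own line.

161 8
51841 2576
16692641 829464
5374978561 267084832
1730726404001 86000486440

√405 = [20; 8,40, …], period ℓ=2 (even) → k=1
a_0=20:  p_0=20·1+0=20,  q_0=20·0+1=1
a_1=8:  p_1=8·20+1=161,  q_1=8·1+0=8
→ (161, 8).  Check: 161²=25921, 405·8²=25920, difference 1.
(161+8√405)^2 = 51841 + 2576√405
(161+8√405)^3 = 16692641 + 829464√405
(161+8√405)^4 = 5374978561 + 267084832√405
(161+8√405)^5 = 1730726404001 + 86000486440√405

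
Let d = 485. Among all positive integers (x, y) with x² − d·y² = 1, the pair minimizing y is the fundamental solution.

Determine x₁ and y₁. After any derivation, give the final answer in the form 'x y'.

969 44

√485 = [22; 44, …], period ℓ=1 (odd) → k=1
a_0=22:  p_0=22·1+0=22,  q_0=22·0+1=1
a_1=44:  p_1=44·22+1=969,  q_1=44·1+0=44
→ (969, 44).  Check: 969²=938961, 485·44²=938960, difference 1.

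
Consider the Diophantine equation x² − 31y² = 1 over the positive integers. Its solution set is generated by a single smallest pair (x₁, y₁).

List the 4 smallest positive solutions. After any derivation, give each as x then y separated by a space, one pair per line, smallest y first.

√31 → a₀=5, period (1,1,3,5,3,1,1,10); ℓ=8 even so k=7
k=0  a_k=5  p_k/q_k = 5/1
k=1  a_k=1  p_k/q_k = 6/1
k=2  a_k=1  p_k/q_k = 11/2
…
k=4  a_k=5  p_k/q_k = 206/37
…
k=6  a_k=1  p_k/q_k = 863/155
k=7  a_k=1  p_k/q_k = 1520/273
→ (1520, 273).  Check: 1520²=2310400, 31·273²=2310399, difference 1.
k=2:  x_2 = 1520·1520+31·273·273 = 4620799,  y_2 = 1520·273+273·1520 = 829920
k=3:  x_3 = 1520·4620799+31·273·829920 = 14047227440,  y_3 = 1520·829920+273·4620799 = 2522956527
k=4:  x_4 = 1520·14047227440+31·273·2522956527 = 42703566796801,  y_4 = 1520·2522956527+273·14047227440 = 7669787012160

1520 273
4620799 829920
14047227440 2522956527
42703566796801 7669787012160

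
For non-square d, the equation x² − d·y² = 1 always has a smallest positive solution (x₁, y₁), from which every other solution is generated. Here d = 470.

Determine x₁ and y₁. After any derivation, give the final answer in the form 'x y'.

1691 78

d=470: √d = [21; 1,2,8,2,1,42] (ℓ=6, even), read p_5/q_5
i=0: a=21 ⇒ p=21, q=1
i=1: a=1 ⇒ p=22, q=1
i=2: a=2 ⇒ p=65, q=3
i=3: a=8 ⇒ p=542, q=25
i=4: a=2 ⇒ p=1149, q=53
i=5: a=1 ⇒ p=1691, q=78
(x₁, y₁) = (1691, 78);  1691² − 470·78² = 1 ✓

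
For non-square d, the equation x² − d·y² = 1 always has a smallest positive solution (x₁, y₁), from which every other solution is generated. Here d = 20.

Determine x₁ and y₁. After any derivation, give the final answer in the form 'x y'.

9 2

d=20: √d = [4; 2,8] (ℓ=2, even), read p_1/q_1
k=0  a_k=4  p_k/q_k = 4/1
k=1  a_k=2  p_k/q_k = 9/2
(x₁, y₁) = (9, 2);  9² − 20·2² = 1 ✓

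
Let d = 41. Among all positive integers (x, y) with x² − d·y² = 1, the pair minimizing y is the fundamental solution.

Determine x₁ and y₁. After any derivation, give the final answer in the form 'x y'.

2049 320

[6; 2,2,12] for √41; ℓ=3 ⇒ convergent index 5
a_0=6:  p_0=6·1+0=6,  q_0=6·0+1=1
a_1=2:  p_1=2·6+1=13,  q_1=2·1+0=2
a_2=2:  p_2=2·13+6=32,  q_2=2·2+1=5
a_3=12:  p_3=12·32+13=397,  q_3=12·5+2=62
a_4=2:  p_4=2·397+32=826,  q_4=2·62+5=129
a_5=2:  p_5=2·826+397=2049,  q_5=2·129+62=320
fundamental: x₁=2049, y₁=320  (since 4198401 − 41·102400 = 1)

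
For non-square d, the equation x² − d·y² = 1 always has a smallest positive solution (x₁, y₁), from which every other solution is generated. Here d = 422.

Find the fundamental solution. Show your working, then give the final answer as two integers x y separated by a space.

[20; 1,1,5,2,1,…,1,1,40] for √422; ℓ=14 ⇒ convergent index 13
i=0: a=20 ⇒ p=20, q=1
i=1: a=1 ⇒ p=21, q=1
i=2: a=1 ⇒ p=41, q=2
i=3: a=5 ⇒ p=226, q=11
i=4: a=2 ⇒ p=493, q=24
i=5: a=1 ⇒ p=719, q=35
i=6: a=3 ⇒ p=2650, q=129
i=7: a=20 ⇒ p=53719, q=2615
i=8: a=3 ⇒ p=163807, q=7974
i=9: a=1 ⇒ p=217526, q=10589
i=10: a=2 ⇒ p=598859, q=29152
i=11: a=5 ⇒ p=3211821, q=156349
i=12: a=1 ⇒ p=3810680, q=185501
i=13: a=1 ⇒ p=7022501, q=341850
→ (7022501, 341850).  Check: 7022501²=49315520295001, 422·341850²=49315520295000, difference 1.

7022501 341850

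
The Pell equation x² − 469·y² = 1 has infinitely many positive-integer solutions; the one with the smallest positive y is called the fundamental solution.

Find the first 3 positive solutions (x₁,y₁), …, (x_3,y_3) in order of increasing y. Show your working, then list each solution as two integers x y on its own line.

137215 6336
37655912449 1738788480
10333912053241855 477175722560064

d=469: √d = [21; 1,1,1,10,6,10,1,1,1,42] (ℓ=10, even), read p_9/q_9
i=0: a=21 ⇒ p=21, q=1
…
i=4: a=10 ⇒ p=693, q=32
i=5: a=6 ⇒ p=4223, q=195
i=6: a=10 ⇒ p=42923, q=1982
i=7: a=1 ⇒ p=47146, q=2177
i=8: a=1 ⇒ p=90069, q=4159
i=9: a=1 ⇒ p=137215, q=6336
fundamental: x₁=137215, y₁=6336  (since 18827956225 − 469·40144896 = 1)
k=2:  x_2 = 137215·137215+469·6336·6336 = 37655912449,  y_2 = 137215·6336+6336·137215 = 1738788480
k=3:  x_3 = 137215·37655912449+469·6336·1738788480 = 10333912053241855,  y_3 = 137215·1738788480+6336·37655912449 = 477175722560064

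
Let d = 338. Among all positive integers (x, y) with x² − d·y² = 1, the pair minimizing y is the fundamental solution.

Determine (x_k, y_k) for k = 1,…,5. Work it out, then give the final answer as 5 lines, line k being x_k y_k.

√338 = [18; 2,1,1,2,36, …], period ℓ=5 (odd) → k=9
step 0: (18, 1)  from 18·(1,0) + (0,1)
step 1: (37, 2)  from 2·(18,1) + (1,0)
step 2: (55, 3)  from 1·(37,2) + (18,1)
step 3: (92, 5)  from 1·(55,3) + (37,2)
step 4: (239, 13)  from 2·(92,5) + (55,3)
…
step 6: (17631, 959)  from 2·(8696,473) + (239,13)
step 7: (26327, 1432)  from 1·(17631,959) + (8696,473)
step 8: (43958, 2391)  from 1·(26327,1432) + (17631,959)
step 9: (114243, 6214)  from 2·(43958,2391) + (26327,1432)
→ (114243, 6214).  Check: 114243²=13051463049, 338·6214²=13051463048, difference 1.
(x_2, y_2) = (114243·114243 + 338·6214·6214, 114243·6214 + 6214·114243) = (26102926097, 1419812004)
(x_3, y_3) = (114243·26102926097 + 338·6214·1419812004, 114243·1419812004 + 6214·26102926097) = (5964153172084899, 324407165539730)
(x_4, y_4) = (114243·5964153172084899 + 338·6214·324407165539730, 114243·324407165539730 + 6214·5964153172084899) = (1362725501650887306817, 74122495624090936776)
(x_5, y_5) = (114243·1362725501650887306817 + 338·6214·74122495624090936776, 114243·74122495624090936776 + 6214·1362725501650887306817) = (311363698964240484013304163, 16935952534841634614661406)

114243 6214
26102926097 1419812004
5964153172084899 324407165539730
1362725501650887306817 74122495624090936776
311363698964240484013304163 16935952534841634614661406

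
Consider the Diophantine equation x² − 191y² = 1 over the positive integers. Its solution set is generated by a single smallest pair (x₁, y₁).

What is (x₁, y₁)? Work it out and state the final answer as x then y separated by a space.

d=191: √d = [13; 1,4,1,1,3,…,4,1,26] (ℓ=16, even), read p_15/q_15
k=0  a_k=13  p_k/q_k = 13/1
k=1  a_k=1  p_k/q_k = 14/1
k=2  a_k=4  p_k/q_k = 69/5
…
k=8  a_k=13  p_k/q_k = 40217/2910
k=9  a_k=2  p_k/q_k = 83433/6037
…
k=11  a_k=3  p_k/q_k = 704682/50989
…
k=14  a_k=4  p_k/q_k = 7377553/533821
k=15  a_k=1  p_k/q_k = 8994000/650783
→ (8994000, 650783).  Check: 8994000²=80892036000000, 191·650783²=80892035999999, difference 1.

8994000 650783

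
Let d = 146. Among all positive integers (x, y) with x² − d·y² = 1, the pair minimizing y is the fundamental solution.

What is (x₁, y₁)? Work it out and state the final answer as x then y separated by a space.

145 12

d=146: √d = [12; 12,24] (ℓ=2, even), read p_1/q_1
step 0: (12, 1)  from 12·(1,0) + (0,1)
step 1: (145, 12)  from 12·(12,1) + (1,0)
→ (145, 12).  Check: 145²=21025, 146·12²=21024, difference 1.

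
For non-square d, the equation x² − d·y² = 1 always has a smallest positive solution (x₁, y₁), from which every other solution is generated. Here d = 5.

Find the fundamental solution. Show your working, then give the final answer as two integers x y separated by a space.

√5 → a₀=2, period (4); ℓ=1 odd so k=1
a_0=2:  p_0=2·1+0=2,  q_0=2·0+1=1
a_1=4:  p_1=4·2+1=9,  q_1=4·1+0=4
→ (9, 4).  Check: 9²=81, 5·4²=80, difference 1.

9 4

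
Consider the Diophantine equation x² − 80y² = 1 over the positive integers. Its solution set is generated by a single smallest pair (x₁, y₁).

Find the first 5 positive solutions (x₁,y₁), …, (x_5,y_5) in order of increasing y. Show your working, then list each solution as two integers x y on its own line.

[8; 1,16] for √80; ℓ=2 ⇒ convergent index 1
a_0=8:  p_0=8·1+0=8,  q_0=8·0+1=1
a_1=1:  p_1=1·8+1=9,  q_1=1·1+0=1
→ (9, 1).  Check: 9²=81, 80·1²=80, difference 1.
(9+1√80)^2 = 161 + 18√80
(9+1√80)^3 = 2889 + 323√80
(9+1√80)^4 = 51841 + 5796√80
(9+1√80)^5 = 930249 + 104005√80

9 1
161 18
2889 323
51841 5796
930249 104005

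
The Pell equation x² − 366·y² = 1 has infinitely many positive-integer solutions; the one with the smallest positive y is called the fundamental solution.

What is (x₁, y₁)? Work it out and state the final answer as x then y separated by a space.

907925 47458

√366 → a₀=19, period (7,1,1,1,2,12,2,1,1,1,7,38); ℓ=12 even so k=11
i=0: a=19 ⇒ p=19, q=1
i=1: a=7 ⇒ p=134, q=7
i=2: a=1 ⇒ p=153, q=8
i=3: a=1 ⇒ p=287, q=15
i=4: a=1 ⇒ p=440, q=23
…
i=6: a=12 ⇒ p=14444, q=755
i=7: a=2 ⇒ p=30055, q=1571
i=8: a=1 ⇒ p=44499, q=2326
i=9: a=1 ⇒ p=74554, q=3897
i=10: a=1 ⇒ p=119053, q=6223
i=11: a=7 ⇒ p=907925, q=47458
(x₁, y₁) = (907925, 47458);  907925² − 366·47458² = 1 ✓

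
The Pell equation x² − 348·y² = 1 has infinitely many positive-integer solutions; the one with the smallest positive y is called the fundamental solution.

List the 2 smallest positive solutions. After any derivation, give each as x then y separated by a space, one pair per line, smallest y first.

√348 = [18; 1,1,1,8,1,1,1,36, …], period ℓ=8 (even) → k=7
a_0=18:  p_0=18·1+0=18,  q_0=18·0+1=1
a_1=1:  p_1=1·18+1=19,  q_1=1·1+0=1
…
a_3=1:  p_3=1·37+19=56,  q_3=1·2+1=3
a_4=8:  p_4=8·56+37=485,  q_4=8·3+2=26
…
a_6=1:  p_6=1·541+485=1026,  q_6=1·29+26=55
a_7=1:  p_7=1·1026+541=1567,  q_7=1·55+29=84
→ (1567, 84).  Check: 1567²=2455489, 348·84²=2455488, difference 1.
n=2: (1567,84)∘(1567,84) = (1567·1567+348·84·84, 1567·84+84·1567) = (4910977,263256)

1567 84
4910977 263256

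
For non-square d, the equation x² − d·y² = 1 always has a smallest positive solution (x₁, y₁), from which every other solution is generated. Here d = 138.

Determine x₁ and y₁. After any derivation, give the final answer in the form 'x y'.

[11; 1,2,1,22] for √138; ℓ=4 ⇒ convergent index 3
k=0  a_k=11  p_k/q_k = 11/1
k=1  a_k=1  p_k/q_k = 12/1
k=2  a_k=2  p_k/q_k = 35/3
k=3  a_k=1  p_k/q_k = 47/4
→ (47, 4).  Check: 47²=2209, 138·4²=2208, difference 1.

47 4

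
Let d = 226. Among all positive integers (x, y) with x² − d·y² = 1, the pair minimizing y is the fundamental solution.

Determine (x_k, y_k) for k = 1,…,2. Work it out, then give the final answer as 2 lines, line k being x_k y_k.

451 30
406801 27060

[15; 30] for √226; ℓ=1 ⇒ convergent index 1
i=0: a=15 ⇒ p=15, q=1
i=1: a=30 ⇒ p=451, q=30
→ (451, 30).  Check: 451²=203401, 226·30²=203400, difference 1.
n=2: (451,30)∘(451,30) = (451·451+226·30·30, 451·30+30·451) = (406801,27060)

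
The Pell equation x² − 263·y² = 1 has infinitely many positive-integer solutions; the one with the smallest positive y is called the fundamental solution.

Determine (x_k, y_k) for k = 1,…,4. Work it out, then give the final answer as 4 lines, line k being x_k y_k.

[16; 4,1,1,1,1,15,1,1,1,1,4,32] for √263; ℓ=12 ⇒ convergent index 11
step 0: (16, 1)  from 16·(1,0) + (0,1)
step 1: (65, 4)  from 4·(16,1) + (1,0)
step 2: (81, 5)  from 1·(65,4) + (16,1)
step 3: (146, 9)  from 1·(81,5) + (65,4)
step 4: (227, 14)  from 1·(146,9) + (81,5)
…
step 6: (5822, 359)  from 15·(373,23) + (227,14)
step 7: (6195, 382)  from 1·(5822,359) + (373,23)
…
step 9: (18212, 1123)  from 1·(12017,741) + (6195,382)
step 10: (30229, 1864)  from 1·(18212,1123) + (12017,741)
step 11: (139128, 8579)  from 4·(30229,1864) + (18212,1123)
fundamental: x₁=139128, y₁=8579  (since 19356600384 − 263·73599241 = 1)
k=2:  x_2 = 139128·139128+263·8579·8579 = 38713200767,  y_2 = 139128·8579+8579·139128 = 2387158224
k=3:  x_3 = 139128·38713200767+263·8579·2387158224 = 10772180392483224,  y_3 = 139128·2387158224+8579·38713200767 = 664241098768765
k=4:  x_4 = 139128·10772180392483224+263·8579·664241098768765 = 2997423827252098776577,  y_4 = 139128·664241098768765+8579·10772180392483224 = 184829071176614315616

139128 8579
38713200767 2387158224
10772180392483224 664241098768765
2997423827252098776577 184829071176614315616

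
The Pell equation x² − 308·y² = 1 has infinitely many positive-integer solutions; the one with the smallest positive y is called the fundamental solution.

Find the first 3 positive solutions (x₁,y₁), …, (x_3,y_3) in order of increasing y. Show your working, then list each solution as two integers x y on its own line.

351 20
246401 14040
172973151 9856060

√308 → a₀=17, period (1,1,4,1,1,34); ℓ=6 even so k=5
k=0  a_k=17  p_k/q_k = 17/1
k=1  a_k=1  p_k/q_k = 18/1
…
k=4  a_k=1  p_k/q_k = 193/11
k=5  a_k=1  p_k/q_k = 351/20
→ (351, 20).  Check: 351²=123201, 308·20²=123200, difference 1.
n=2: (351,20)∘(351,20) = (351·351+308·20·20, 351·20+20·351) = (246401,14040)
n=3: (246401,14040)∘(351,20) = (351·246401+308·20·14040, 351·14040+20·246401) = (172973151,9856060)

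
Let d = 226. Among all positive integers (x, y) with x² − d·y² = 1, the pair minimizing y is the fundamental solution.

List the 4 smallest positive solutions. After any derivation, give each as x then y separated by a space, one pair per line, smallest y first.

451 30
406801 27060
366934051 24408090
330974107201 22016070120

[15; 30] for √226; ℓ=1 ⇒ convergent index 1
i=0: a=15 ⇒ p=15, q=1
i=1: a=30 ⇒ p=451, q=30
(x₁, y₁) = (451, 30);  451² − 226·30² = 1 ✓
n=2: (451,30)∘(451,30) = (451·451+226·30·30, 451·30+30·451) = (406801,27060)
n=3: (406801,27060)∘(451,30) = (451·406801+226·30·27060, 451·27060+30·406801) = (366934051,24408090)
n=4: (366934051,24408090)∘(451,30) = (451·366934051+226·30·24408090, 451·24408090+30·366934051) = (330974107201,22016070120)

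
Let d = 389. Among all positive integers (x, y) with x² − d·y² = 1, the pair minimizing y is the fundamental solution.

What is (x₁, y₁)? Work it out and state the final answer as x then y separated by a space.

3287049 166660

[19; 1,2,1,1,1,1,2,1,38] for √389; ℓ=9 ⇒ convergent index 17
i=0: a=19 ⇒ p=19, q=1
…
i=2: a=2 ⇒ p=59, q=3
i=3: a=1 ⇒ p=79, q=4
…
i=5: a=1 ⇒ p=217, q=11
i=6: a=1 ⇒ p=355, q=18
…
i=10: a=1 ⇒ p=50925, q=2582
…
i=12: a=1 ⇒ p=202418, q=10263
…
i=16: a=2 ⇒ p=2376809, q=120509
i=17: a=1 ⇒ p=3287049, q=166660
fundamental: x₁=3287049, y₁=166660  (since 10804691128401 − 389·27775555600 = 1)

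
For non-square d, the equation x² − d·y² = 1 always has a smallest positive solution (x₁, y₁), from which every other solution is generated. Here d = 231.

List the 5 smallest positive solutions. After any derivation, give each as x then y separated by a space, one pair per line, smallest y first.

76 5
11551 760
1755676 115515
266851201 17557520
40559626876 2668627525

√231 → a₀=15, period (5,30); ℓ=2 even so k=1
k=0  a_k=15  p_k/q_k = 15/1
k=1  a_k=5  p_k/q_k = 76/5
→ (76, 5).  Check: 76²=5776, 231·5²=5775, difference 1.
(76+5√231)^2 = 11551 + 760√231
(76+5√231)^3 = 1755676 + 115515√231
(76+5√231)^4 = 266851201 + 17557520√231
(76+5√231)^5 = 40559626876 + 2668627525√231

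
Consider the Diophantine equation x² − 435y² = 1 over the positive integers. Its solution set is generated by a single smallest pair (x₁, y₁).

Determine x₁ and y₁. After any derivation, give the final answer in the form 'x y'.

146 7

√435 → a₀=20, period (1,5,1,40); ℓ=4 even so k=3
step 0: (20, 1)  from 20·(1,0) + (0,1)
…
step 2: (125, 6)  from 5·(21,1) + (20,1)
step 3: (146, 7)  from 1·(125,6) + (21,1)
(x₁, y₁) = (146, 7);  146² − 435·7² = 1 ✓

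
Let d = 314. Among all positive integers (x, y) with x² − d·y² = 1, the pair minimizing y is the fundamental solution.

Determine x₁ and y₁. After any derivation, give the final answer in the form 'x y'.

√314 = [17; 1,2,1,1,2,1,34, …], period ℓ=7 (odd) → k=13
k=0  a_k=17  p_k/q_k = 17/1
…
k=2  a_k=2  p_k/q_k = 53/3
k=3  a_k=1  p_k/q_k = 71/4
k=4  a_k=1  p_k/q_k = 124/7
k=5  a_k=2  p_k/q_k = 319/18
…
k=7  a_k=34  p_k/q_k = 15381/868
k=8  a_k=1  p_k/q_k = 15824/893
k=9  a_k=2  p_k/q_k = 47029/2654
…
k=11  a_k=1  p_k/q_k = 109882/6201
k=12  a_k=2  p_k/q_k = 282617/15949
k=13  a_k=1  p_k/q_k = 392499/22150
fundamental: x₁=392499, y₁=22150  (since 154055465001 − 314·490622500 = 1)

392499 22150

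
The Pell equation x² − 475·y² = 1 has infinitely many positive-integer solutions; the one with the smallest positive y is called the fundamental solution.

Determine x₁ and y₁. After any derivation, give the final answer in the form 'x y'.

57799 2652

d=475: √d = [21; 1,3,1,6,2,6,1,3,1,42] (ℓ=10, even), read p_9/q_9
i=0: a=21 ⇒ p=21, q=1
…
i=2: a=3 ⇒ p=87, q=4
i=3: a=1 ⇒ p=109, q=5
i=4: a=6 ⇒ p=741, q=34
i=5: a=2 ⇒ p=1591, q=73
i=6: a=6 ⇒ p=10287, q=472
i=7: a=1 ⇒ p=11878, q=545
i=8: a=3 ⇒ p=45921, q=2107
i=9: a=1 ⇒ p=57799, q=2652
fundamental: x₁=57799, y₁=2652  (since 3340724401 − 475·7033104 = 1)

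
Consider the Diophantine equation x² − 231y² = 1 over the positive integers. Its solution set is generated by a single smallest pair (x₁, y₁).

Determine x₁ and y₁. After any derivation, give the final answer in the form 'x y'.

d=231: √d = [15; 5,30] (ℓ=2, even), read p_1/q_1
k=0  a_k=15  p_k/q_k = 15/1
k=1  a_k=5  p_k/q_k = 76/5
fundamental: x₁=76, y₁=5  (since 5776 − 231·25 = 1)

76 5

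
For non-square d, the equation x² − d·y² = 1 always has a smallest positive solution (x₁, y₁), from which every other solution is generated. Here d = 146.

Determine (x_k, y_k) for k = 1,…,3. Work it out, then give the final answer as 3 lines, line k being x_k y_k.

145 12
42049 3480
12194065 1009188

√146 → a₀=12, period (12,24); ℓ=2 even so k=1
a_0=12:  p_0=12·1+0=12,  q_0=12·0+1=1
a_1=12:  p_1=12·12+1=145,  q_1=12·1+0=12
→ (145, 12).  Check: 145²=21025, 146·12²=21024, difference 1.
(145+12√146)^2 = 42049 + 3480√146
(145+12√146)^3 = 12194065 + 1009188√146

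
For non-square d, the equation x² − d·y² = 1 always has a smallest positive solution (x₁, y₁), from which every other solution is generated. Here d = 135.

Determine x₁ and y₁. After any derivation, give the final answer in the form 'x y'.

[11; 1,1,1,1,1,1,1,22] for √135; ℓ=8 ⇒ convergent index 7
k=0  a_k=11  p_k/q_k = 11/1
k=1  a_k=1  p_k/q_k = 12/1
k=2  a_k=1  p_k/q_k = 23/2
k=3  a_k=1  p_k/q_k = 35/3
k=4  a_k=1  p_k/q_k = 58/5
k=5  a_k=1  p_k/q_k = 93/8
k=6  a_k=1  p_k/q_k = 151/13
k=7  a_k=1  p_k/q_k = 244/21
→ (244, 21).  Check: 244²=59536, 135·21²=59535, difference 1.

244 21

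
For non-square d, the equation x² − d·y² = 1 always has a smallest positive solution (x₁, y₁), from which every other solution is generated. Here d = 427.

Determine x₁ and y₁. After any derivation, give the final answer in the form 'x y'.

62 3

[20; 1,1,1,40] for √427; ℓ=4 ⇒ convergent index 3
i=0: a=20 ⇒ p=20, q=1
i=1: a=1 ⇒ p=21, q=1
i=2: a=1 ⇒ p=41, q=2
i=3: a=1 ⇒ p=62, q=3
(x₁, y₁) = (62, 3);  62² − 427·3² = 1 ✓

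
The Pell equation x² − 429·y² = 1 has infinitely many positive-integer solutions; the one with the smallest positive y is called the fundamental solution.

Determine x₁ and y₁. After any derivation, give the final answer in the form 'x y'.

√429 = [20; 1,2,2,9,1,12,1,9,2,2,1,40, …], period ℓ=12 (even) → k=11
a_0=20:  p_0=20·1+0=20,  q_0=20·0+1=1
…
a_6=12:  p_6=12·1512+1367=19511,  q_6=12·73+66=942
a_7=1:  p_7=1·19511+1512=21023,  q_7=1·942+73=1015
…
a_10=2:  p_10=2·438459+208718=1085636,  q_10=2·21169+10077=52415
a_11=1:  p_11=1·1085636+438459=1524095,  q_11=1·52415+21169=73584
→ (1524095, 73584).  Check: 1524095²=2322865569025, 429·73584²=2322865569024, difference 1.

1524095 73584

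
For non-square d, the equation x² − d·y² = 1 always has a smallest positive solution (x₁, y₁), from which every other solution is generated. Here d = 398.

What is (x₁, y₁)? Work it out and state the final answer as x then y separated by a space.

399 20

d=398: √d = [19; 1,18,1,38] (ℓ=4, even), read p_3/q_3
k=0  a_k=19  p_k/q_k = 19/1
k=1  a_k=1  p_k/q_k = 20/1
k=2  a_k=18  p_k/q_k = 379/19
k=3  a_k=1  p_k/q_k = 399/20
→ (399, 20).  Check: 399²=159201, 398·20²=159200, difference 1.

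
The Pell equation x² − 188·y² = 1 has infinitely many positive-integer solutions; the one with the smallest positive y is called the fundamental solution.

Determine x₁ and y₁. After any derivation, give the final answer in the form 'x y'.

4607 336

d=188: √d = [13; 1,2,2,6,2,2,1,26] (ℓ=8, even), read p_7/q_7
i=0: a=13 ⇒ p=13, q=1
i=1: a=1 ⇒ p=14, q=1
i=2: a=2 ⇒ p=41, q=3
i=3: a=2 ⇒ p=96, q=7
i=4: a=6 ⇒ p=617, q=45
…
i=6: a=2 ⇒ p=3277, q=239
i=7: a=1 ⇒ p=4607, q=336
fundamental: x₁=4607, y₁=336  (since 21224449 − 188·112896 = 1)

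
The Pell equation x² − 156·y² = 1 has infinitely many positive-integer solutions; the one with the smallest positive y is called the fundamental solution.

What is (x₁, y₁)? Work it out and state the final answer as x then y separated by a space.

25 2

√156 → a₀=12, period (2,24); ℓ=2 even so k=1
step 0: (12, 1)  from 12·(1,0) + (0,1)
step 1: (25, 2)  from 2·(12,1) + (1,0)
→ (25, 2).  Check: 25²=625, 156·2²=624, difference 1.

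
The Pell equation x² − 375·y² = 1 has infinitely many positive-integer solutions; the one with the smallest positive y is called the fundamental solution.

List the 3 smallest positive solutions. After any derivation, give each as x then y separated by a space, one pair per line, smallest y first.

15124 781
457470751 23623688
13837575261124 714569313843

d=375: √d = [19; 2,1,2,1,5,1,2,1,2,38] (ℓ=10, even), read p_9/q_9
step 0: (19, 1)  from 19·(1,0) + (0,1)
step 1: (39, 2)  from 2·(19,1) + (1,0)
…
step 3: (155, 8)  from 2·(58,3) + (39,2)
step 4: (213, 11)  from 1·(155,8) + (58,3)
…
step 8: (5519, 285)  from 1·(4086,211) + (1433,74)
step 9: (15124, 781)  from 2·(5519,285) + (4086,211)
(x₁, y₁) = (15124, 781);  15124² − 375·781² = 1 ✓
k=2:  x_2 = 15124·15124+375·781·781 = 457470751,  y_2 = 15124·781+781·15124 = 23623688
k=3:  x_3 = 15124·457470751+375·781·23623688 = 13837575261124,  y_3 = 15124·23623688+781·457470751 = 714569313843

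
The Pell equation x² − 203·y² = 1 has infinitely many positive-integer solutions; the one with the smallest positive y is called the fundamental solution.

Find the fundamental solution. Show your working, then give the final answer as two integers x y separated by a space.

√203 = [14; 4,28, …], period ℓ=2 (even) → k=1
k=0  a_k=14  p_k/q_k = 14/1
k=1  a_k=4  p_k/q_k = 57/4
→ (57, 4).  Check: 57²=3249, 203·4²=3248, difference 1.

57 4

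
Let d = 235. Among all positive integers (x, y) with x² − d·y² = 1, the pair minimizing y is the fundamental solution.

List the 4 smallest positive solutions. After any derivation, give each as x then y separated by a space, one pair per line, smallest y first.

√235 = [15; 3,30, …], period ℓ=2 (even) → k=1
k=0  a_k=15  p_k/q_k = 15/1
k=1  a_k=3  p_k/q_k = 46/3
→ (46, 3).  Check: 46²=2116, 235·3²=2115, difference 1.
(46+3√235)^2 = 4231 + 276√235
(46+3√235)^3 = 389206 + 25389√235
(46+3√235)^4 = 35802721 + 2335512√235

46 3
4231 276
389206 25389
35802721 2335512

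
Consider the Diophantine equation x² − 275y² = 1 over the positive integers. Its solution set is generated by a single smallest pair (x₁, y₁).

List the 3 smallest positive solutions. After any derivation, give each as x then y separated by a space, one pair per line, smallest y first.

√275 → a₀=16, period (1,1,2,1,1,32); ℓ=6 even so k=5
step 0: (16, 1)  from 16·(1,0) + (0,1)
step 1: (17, 1)  from 1·(16,1) + (1,0)
step 2: (33, 2)  from 1·(17,1) + (16,1)
step 3: (83, 5)  from 2·(33,2) + (17,1)
step 4: (116, 7)  from 1·(83,5) + (33,2)
step 5: (199, 12)  from 1·(116,7) + (83,5)
(x₁, y₁) = (199, 12);  199² − 275·12² = 1 ✓
k=2:  x_2 = 199·199+275·12·12 = 79201,  y_2 = 199·12+12·199 = 4776
k=3:  x_3 = 199·79201+275·12·4776 = 31521799,  y_3 = 199·4776+12·79201 = 1900836

199 12
79201 4776
31521799 1900836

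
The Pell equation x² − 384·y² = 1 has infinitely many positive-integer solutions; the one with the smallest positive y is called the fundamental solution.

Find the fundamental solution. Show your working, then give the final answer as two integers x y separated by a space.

[19; 1,1,2,9,2,1,1,38] for √384; ℓ=8 ⇒ convergent index 7
i=0: a=19 ⇒ p=19, q=1
i=1: a=1 ⇒ p=20, q=1
…
i=5: a=2 ⇒ p=1940, q=99
i=6: a=1 ⇒ p=2861, q=146
i=7: a=1 ⇒ p=4801, q=245
(x₁, y₁) = (4801, 245);  4801² − 384·245² = 1 ✓

4801 245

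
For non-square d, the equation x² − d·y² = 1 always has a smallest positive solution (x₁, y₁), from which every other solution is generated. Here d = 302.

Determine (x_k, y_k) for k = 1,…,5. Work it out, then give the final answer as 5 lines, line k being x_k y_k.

d=302: √d = [17; 2,1,1,1,4,…,1,2,34] (ℓ=16, even), read p_15/q_15
step 0: (17, 1)  from 17·(1,0) + (0,1)
…
step 3: (87, 5)  from 1·(52,3) + (35,2)
step 4: (139, 8)  from 1·(87,5) + (52,3)
step 5: (643, 37)  from 4·(139,8) + (87,5)
step 6: (1425, 82)  from 2·(643,37) + (139,8)
…
step 8: (34513, 1986)  from 16·(2068,119) + (1425,82)
…
step 11: (467281, 26889)  from 4·(107675,6196) + (36581,2105)
…
step 13: (1042237, 59974)  from 1·(574956,33085) + (467281,26889)
step 14: (1617193, 93059)  from 1·(1042237,59974) + (574956,33085)
step 15: (4276623, 246092)  from 2·(1617193,93059) + (1042237,59974)
(x₁, y₁) = (4276623, 246092);  4276623² − 302·246092² = 1 ✓
k=2:  x_2 = 4276623·4276623+302·246092·246092 = 36579008568257,  y_2 = 4276623·246092+246092·4276623 = 2104885414632
k=3:  x_3 = 4276623·36579008568257+302·246092·2104885414632 = 312869258720405635599,  y_3 = 4276623·2104885414632+246092·36579008568257 = 18003602753159249380
k=4:  x_4 = 4276623·312869258720405635599+302·246092·18003602753159249380 = 2676047735673238042056036097,  y_4 = 4276623·18003602753159249380+246092·312869258720405635599 = 153989243234046232237072848
k=5:  x_5 = 4276623·2676047735673238042056036097+302·246092·153989243234046232237072848 = 22888894590955867721004902116885263,  y_5 = 4276623·153989243234046232237072848+246092·2676047735673238042056036097 = 1317107878734614996094061229615228

4276623 246092
36579008568257 2104885414632
312869258720405635599 18003602753159249380
2676047735673238042056036097 153989243234046232237072848
22888894590955867721004902116885263 1317107878734614996094061229615228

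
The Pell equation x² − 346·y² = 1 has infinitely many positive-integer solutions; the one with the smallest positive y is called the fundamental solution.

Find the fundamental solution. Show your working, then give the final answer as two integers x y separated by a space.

17299 930

√346 → a₀=18, period (1,1,1,1,36); ℓ=5 odd so k=9
i=0: a=18 ⇒ p=18, q=1
i=1: a=1 ⇒ p=19, q=1
…
i=4: a=1 ⇒ p=93, q=5
…
i=6: a=1 ⇒ p=3497, q=188
…
i=8: a=1 ⇒ p=10398, q=559
i=9: a=1 ⇒ p=17299, q=930
(x₁, y₁) = (17299, 930);  17299² − 346·930² = 1 ✓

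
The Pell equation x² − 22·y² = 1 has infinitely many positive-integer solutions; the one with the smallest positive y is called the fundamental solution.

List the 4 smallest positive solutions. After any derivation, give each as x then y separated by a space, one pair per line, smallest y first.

197 42
77617 16548
30580901 6519870
12048797377 2568812232

d=22: √d = [4; 1,2,4,2,1,8] (ℓ=6, even), read p_5/q_5
k=0  a_k=4  p_k/q_k = 4/1
…
k=4  a_k=2  p_k/q_k = 136/29
k=5  a_k=1  p_k/q_k = 197/42
fundamental: x₁=197, y₁=42  (since 38809 − 22·1764 = 1)
(x_2, y_2) = (197·197 + 22·42·42, 197·42 + 42·197) = (77617, 16548)
(x_3, y_3) = (197·77617 + 22·42·16548, 197·16548 + 42·77617) = (30580901, 6519870)
(x_4, y_4) = (197·30580901 + 22·42·6519870, 197·6519870 + 42·30580901) = (12048797377, 2568812232)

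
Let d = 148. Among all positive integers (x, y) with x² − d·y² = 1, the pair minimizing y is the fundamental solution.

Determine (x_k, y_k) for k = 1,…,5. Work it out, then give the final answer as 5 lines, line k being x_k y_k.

d=148: √d = [12; 6,24] (ℓ=2, even), read p_1/q_1
step 0: (12, 1)  from 12·(1,0) + (0,1)
step 1: (73, 6)  from 6·(12,1) + (1,0)
(x₁, y₁) = (73, 6);  73² − 148·6² = 1 ✓
(73+6√148)^2 = 10657 + 876√148
(73+6√148)^3 = 1555849 + 127890√148
(73+6√148)^4 = 227143297 + 18671064√148
(73+6√148)^5 = 33161365513 + 2725847454√148

73 6
10657 876
1555849 127890
227143297 18671064
33161365513 2725847454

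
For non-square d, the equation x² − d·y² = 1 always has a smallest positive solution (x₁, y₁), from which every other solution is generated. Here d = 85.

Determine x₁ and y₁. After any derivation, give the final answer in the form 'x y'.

√85 = [9; 4,1,1,4,18, …], period ℓ=5 (odd) → k=9
k=0  a_k=9  p_k/q_k = 9/1
…
k=2  a_k=1  p_k/q_k = 46/5
…
k=4  a_k=4  p_k/q_k = 378/41
…
k=6  a_k=4  p_k/q_k = 27926/3029
k=7  a_k=1  p_k/q_k = 34813/3776
k=8  a_k=1  p_k/q_k = 62739/6805
k=9  a_k=4  p_k/q_k = 285769/30996
fundamental: x₁=285769, y₁=30996  (since 81663921361 − 85·960752016 = 1)

285769 30996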